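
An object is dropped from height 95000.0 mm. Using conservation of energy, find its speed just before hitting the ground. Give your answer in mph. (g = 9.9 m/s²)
mgh = ½mv² → v = √(2gh) = √(2×9.9×95) = 43.37 m/s = 97.02 mph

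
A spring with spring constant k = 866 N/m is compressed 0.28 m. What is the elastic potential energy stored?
PE = ½kx² = ½×866×0.28² = 33.95 J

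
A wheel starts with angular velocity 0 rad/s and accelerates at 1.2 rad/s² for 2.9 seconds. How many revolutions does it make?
θ = ω₀t + ½αt² = 0×2.9 + ½×1.2×2.9² = 5.05 rad
Revolutions = θ/(2π) = 5.05/(2π) = 0.8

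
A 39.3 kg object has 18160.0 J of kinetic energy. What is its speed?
KE = ½mv² → v = √(2KE/m) = √(2×18160.0/39.3) = 30.4 m/s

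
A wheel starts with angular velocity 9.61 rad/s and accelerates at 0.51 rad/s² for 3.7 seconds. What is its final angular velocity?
ω = ω₀ + αt = 9.61 + 0.51 × 3.7 = 11.5 rad/s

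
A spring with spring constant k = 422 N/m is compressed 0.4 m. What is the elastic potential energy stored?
PE = ½kx² = ½×422×0.4² = 33.76 J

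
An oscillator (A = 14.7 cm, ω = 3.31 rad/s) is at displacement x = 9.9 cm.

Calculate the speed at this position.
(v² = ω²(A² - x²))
v = ω√(A² − x²) = 3.31×√(0.147² − 0.099²) = 0.3597 m/s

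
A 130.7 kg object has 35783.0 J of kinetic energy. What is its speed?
KE = ½mv² → v = √(2KE/m) = √(2×35783.0/130.7) = 23.4 m/s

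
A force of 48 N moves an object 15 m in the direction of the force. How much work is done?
W = Fd = 48×15 = 720.0 J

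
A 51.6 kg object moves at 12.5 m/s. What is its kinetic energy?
KE = ½mv² = ½×51.6×12.5² = 4031.25 J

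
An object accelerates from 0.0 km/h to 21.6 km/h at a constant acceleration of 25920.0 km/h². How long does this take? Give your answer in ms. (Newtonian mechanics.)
t = (v - v₀)/a (with unit conversion) = 3000.0 ms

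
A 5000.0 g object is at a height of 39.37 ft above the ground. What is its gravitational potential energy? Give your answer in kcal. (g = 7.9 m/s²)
PE = mgh = 5 kg × 7.9 m/s² × 12 m = 474 J = 0.1133 kcal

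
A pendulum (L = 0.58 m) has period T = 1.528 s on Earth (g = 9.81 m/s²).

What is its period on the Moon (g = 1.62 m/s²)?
T = 2π√(L/g), so T_moon/T_earth = √(g_earth/g_moon)
T_moon = 2π√(0.58/1.62) = 3.76 s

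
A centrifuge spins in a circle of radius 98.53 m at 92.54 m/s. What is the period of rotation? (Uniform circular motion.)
T = 2πr/v = 2π×98.53/92.54 = 6.69 s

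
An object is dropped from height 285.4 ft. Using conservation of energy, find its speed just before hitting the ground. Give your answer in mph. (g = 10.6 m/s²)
mgh = ½mv² → v = √(2gh) = √(2×10.6×86.99) = 42.94 m/s = 96.06 mph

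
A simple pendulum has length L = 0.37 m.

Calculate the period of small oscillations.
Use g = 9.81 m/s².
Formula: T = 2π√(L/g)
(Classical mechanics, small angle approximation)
T = 2π√(L/g) = 2π√(0.37/9.81) = 1.22 s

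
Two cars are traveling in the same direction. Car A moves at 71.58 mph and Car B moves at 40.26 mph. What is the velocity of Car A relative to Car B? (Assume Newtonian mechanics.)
v_rel = v_A - v_B = 71.58 - 40.26 = 31.32 mph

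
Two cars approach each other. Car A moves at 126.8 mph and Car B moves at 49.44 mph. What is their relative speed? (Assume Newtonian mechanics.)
v_rel = v_A + v_B = 126.8 + 49.44 = 176.2 mph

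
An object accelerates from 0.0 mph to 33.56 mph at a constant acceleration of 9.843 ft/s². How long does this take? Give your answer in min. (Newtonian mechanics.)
t = (v - v₀)/a (with unit conversion) = 0.08334 min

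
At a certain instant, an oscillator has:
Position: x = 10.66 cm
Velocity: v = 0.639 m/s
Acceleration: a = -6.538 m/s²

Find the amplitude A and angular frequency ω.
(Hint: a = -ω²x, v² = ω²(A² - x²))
a = −ω²x → ω = √(|a|/x) = √(6.538/0.1066) = 7.831 rad/s
v² = ω²(A² − x²) → A = √(x² + v²/ω²) = √(0.1066² + 0.639²/7.831²) = 0.1342 m = 13.42 cm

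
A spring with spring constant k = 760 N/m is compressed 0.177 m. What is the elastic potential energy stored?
PE = ½kx² = ½×760×0.177² = 11.91 J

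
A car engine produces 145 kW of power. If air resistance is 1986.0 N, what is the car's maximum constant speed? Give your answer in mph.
P = Fv → v = P/F = 145000 W / 1986 N = 73.01 m/s = 163.3 mph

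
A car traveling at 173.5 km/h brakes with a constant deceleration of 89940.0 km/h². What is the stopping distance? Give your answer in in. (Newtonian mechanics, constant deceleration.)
d = v₀² / (2a) (with unit conversion) = 6588.0 in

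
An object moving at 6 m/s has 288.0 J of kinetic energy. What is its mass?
KE = ½mv² → m = 2KE/v² = 2×288.0/6² = 16.0 kg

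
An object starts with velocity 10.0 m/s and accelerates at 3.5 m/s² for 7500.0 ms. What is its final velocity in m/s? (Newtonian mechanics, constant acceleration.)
v = v₀ + at (with unit conversion) = 36.25 m/s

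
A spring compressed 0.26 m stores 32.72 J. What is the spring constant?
PE = ½kx² → k = 2PE/x² = 2×32.72/0.26² = 968.0 N/m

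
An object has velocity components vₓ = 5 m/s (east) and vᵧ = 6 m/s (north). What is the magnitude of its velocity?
|v| = √(vₓ² + vᵧ²) = √(5² + 6²) = √(61) = 7.81 m/s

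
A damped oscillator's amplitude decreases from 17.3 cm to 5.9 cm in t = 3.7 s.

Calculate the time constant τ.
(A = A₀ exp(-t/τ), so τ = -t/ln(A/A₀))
A/A₀ = 5.9/17.3 = 0.341; ln(A/A₀) = -1.076
τ = −t/ln(A/A₀) = −3.7/-1.076 = 3.439 s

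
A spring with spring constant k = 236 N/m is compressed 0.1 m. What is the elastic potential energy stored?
PE = ½kx² = ½×236×0.1² = 1.18 J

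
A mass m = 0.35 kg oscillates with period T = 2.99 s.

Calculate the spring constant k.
T = 2π√(m/k) → k = m(2π/T)² = 0.35×(2π/2.99)² = 1.546 N/m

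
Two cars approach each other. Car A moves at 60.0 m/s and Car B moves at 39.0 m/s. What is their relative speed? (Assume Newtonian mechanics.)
v_rel = v_A + v_B = 60.0 + 39.0 = 99.0 m/s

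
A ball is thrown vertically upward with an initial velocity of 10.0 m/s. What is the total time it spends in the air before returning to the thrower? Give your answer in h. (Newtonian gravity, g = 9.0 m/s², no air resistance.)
t_total = 2v₀/g (with unit conversion) = 0.0006173 h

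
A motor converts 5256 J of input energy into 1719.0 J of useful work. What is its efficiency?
η = W_out/W_in = 1719.0/5256 = 0.3271 = 32.71%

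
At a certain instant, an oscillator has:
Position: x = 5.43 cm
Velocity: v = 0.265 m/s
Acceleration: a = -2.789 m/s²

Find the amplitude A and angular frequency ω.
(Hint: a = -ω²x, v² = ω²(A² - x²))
a = −ω²x → ω = √(|a|/x) = √(2.789/0.0543) = 7.167 rad/s
v² = ω²(A² − x²) → A = √(x² + v²/ω²) = √(0.0543² + 0.265²/7.167²) = 0.06569 m = 6.569 cm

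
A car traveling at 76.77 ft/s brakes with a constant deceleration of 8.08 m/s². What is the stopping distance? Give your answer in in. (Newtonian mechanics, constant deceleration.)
d = v₀² / (2a) (with unit conversion) = 1334.0 in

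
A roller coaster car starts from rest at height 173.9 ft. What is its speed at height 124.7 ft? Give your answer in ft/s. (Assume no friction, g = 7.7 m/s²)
mgh₁ = ½mv₂² + mgh₂ → v₂ = √(2g(h₁−h₂)) = √(2×7.7×(53−38.01)) = 15.2 m/s = 49.86 ft/s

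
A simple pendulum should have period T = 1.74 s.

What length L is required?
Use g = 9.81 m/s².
T = 2π√(L/g) → L = g(T/2π)² = 9.81×(1.74/2π)² = 0.7523 m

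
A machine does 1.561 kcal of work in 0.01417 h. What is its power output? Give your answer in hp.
P = W/t = 6531 J / 51.01 s = 128 W = 0.1717 hp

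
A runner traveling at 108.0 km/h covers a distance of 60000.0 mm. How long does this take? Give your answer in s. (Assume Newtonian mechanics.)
t = d/v (with unit conversion) = 2.0 s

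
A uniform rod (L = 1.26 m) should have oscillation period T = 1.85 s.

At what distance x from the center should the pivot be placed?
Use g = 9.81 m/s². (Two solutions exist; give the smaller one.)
T = 2π√((L²/12 + x²)/(gx)). Let c = T²g/(4π²) = 0.8505.
x² − cx + L²/12 = 0 → x = (c − √(c² − L²/3))/2 = 0.205 m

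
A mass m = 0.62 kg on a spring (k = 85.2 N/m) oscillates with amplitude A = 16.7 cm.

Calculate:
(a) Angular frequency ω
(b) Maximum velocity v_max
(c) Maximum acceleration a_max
ω = √(k/m) = √(85.2/0.62) = 11.72 rad/s
v_max = ωA = 11.72×0.167 = 1.958 m/s
a_max = ω²A = 11.72²×0.167 = 22.95 m/s²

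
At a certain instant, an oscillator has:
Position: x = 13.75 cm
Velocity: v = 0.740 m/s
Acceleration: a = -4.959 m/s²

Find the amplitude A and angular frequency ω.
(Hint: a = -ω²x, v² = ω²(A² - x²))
a = −ω²x → ω = √(|a|/x) = √(4.959/0.1375) = 6.005 rad/s
v² = ω²(A² − x²) → A = √(x² + v²/ω²) = √(0.1375² + 0.74²/6.005²) = 0.1846 m = 18.46 cm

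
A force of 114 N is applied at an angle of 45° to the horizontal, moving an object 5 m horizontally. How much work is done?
W = Fd cosθ = 114×5×cos(45°) = 403.05 J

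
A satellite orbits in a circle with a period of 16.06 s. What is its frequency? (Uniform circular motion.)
f = 1/T = 1/16.06 = 0.0623 Hz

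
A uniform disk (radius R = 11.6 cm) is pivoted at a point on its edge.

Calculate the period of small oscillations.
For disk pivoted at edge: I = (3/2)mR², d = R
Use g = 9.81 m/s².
I/m = (3/2)R² = 0.02018 m²; d = R = 0.116 m
T = 2π√((3/2)R²/(gR)) = 2π√(3R/(2g)) = 0.8368 s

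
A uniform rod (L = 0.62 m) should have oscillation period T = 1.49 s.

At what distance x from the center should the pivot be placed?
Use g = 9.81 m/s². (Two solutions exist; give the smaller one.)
T = 2π√((L²/12 + x²)/(gx)). Let c = T²g/(4π²) = 0.5517.
x² − cx + L²/12 = 0 → x = (c − √(c² − L²/3))/2 = 0.06595 m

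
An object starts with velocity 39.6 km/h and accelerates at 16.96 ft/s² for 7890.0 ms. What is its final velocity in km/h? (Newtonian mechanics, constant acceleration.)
v = v₀ + at (with unit conversion) = 186.4 km/h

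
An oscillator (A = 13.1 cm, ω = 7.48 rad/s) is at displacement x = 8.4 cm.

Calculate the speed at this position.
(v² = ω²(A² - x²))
v = ω√(A² − x²) = 7.48×√(0.131² − 0.084²) = 0.7519 m/s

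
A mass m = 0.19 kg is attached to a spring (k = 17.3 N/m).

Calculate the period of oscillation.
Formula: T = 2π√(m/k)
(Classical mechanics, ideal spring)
T = 2π√(m/k) = 2π√(0.19/17.3) = 0.6585 s; f = 1/T = 1.519 Hz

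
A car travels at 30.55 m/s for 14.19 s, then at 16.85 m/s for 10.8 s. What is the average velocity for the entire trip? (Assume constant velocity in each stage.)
d₁ = v₁t₁ = 30.55 × 14.19 = 433.505 m
d₂ = v₂t₂ = 16.85 × 10.8 = 181.98 m
d_total = 615.48 m, t_total = 24.99 s
v_avg = d_total/t_total = 615.48/24.99 = 24.63 m/s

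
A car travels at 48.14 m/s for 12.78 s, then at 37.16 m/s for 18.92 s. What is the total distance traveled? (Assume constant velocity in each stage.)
d₁ = v₁t₁ = 48.14 × 12.78 = 615.229 m
d₂ = v₂t₂ = 37.16 × 18.92 = 703.067 m
d_total = 615.229 + 703.067 = 1318.3 m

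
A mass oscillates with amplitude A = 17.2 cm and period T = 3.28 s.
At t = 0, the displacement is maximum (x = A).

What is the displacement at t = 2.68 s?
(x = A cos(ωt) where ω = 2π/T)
ω = 2π/T = 2π/3.28 = 1.916 rad/s
x = A cos(ωt) = 17.2×cos(1.916×2.68) = 7.036 cm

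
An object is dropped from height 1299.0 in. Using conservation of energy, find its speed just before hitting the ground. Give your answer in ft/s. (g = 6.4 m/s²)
mgh = ½mv² → v = √(2gh) = √(2×6.4×32.99) = 20.55 m/s = 67.42 ft/s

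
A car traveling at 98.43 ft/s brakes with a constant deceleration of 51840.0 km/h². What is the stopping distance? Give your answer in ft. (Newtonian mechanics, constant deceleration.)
d = v₀² / (2a) (with unit conversion) = 369.1 ft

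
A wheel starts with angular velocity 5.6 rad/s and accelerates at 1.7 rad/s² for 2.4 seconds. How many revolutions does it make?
θ = ω₀t + ½αt² = 5.6×2.4 + ½×1.7×2.4² = 18.34 rad
Revolutions = θ/(2π) = 18.34/(2π) = 2.92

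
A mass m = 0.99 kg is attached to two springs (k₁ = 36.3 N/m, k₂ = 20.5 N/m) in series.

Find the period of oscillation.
k_eq = k₁k₂/(k₁+k₂) = 13.1 N/m
T = 2π√(m/k_eq) = 2π√(0.99/13.1) = 1.727 s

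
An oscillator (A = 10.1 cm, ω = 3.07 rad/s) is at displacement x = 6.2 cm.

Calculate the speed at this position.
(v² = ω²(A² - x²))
v = ω√(A² − x²) = 3.07×√(0.101² − 0.062²) = 0.2448 m/s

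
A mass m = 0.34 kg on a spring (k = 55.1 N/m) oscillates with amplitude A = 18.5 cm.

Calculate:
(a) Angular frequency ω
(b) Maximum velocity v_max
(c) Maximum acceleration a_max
ω = √(k/m) = √(55.1/0.34) = 12.73 rad/s
v_max = ωA = 12.73×0.185 = 2.355 m/s
a_max = ω²A = 12.73²×0.185 = 29.98 m/s²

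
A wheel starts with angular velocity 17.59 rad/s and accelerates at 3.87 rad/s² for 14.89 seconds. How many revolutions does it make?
θ = ω₀t + ½αt² = 17.59×14.89 + ½×3.87×14.89² = 690.93 rad
Revolutions = θ/(2π) = 690.93/(2π) = 109.96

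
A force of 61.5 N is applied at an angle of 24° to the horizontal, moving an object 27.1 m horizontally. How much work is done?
W = Fd cosθ = 61.5×27.1×cos(24°) = 1522.6 J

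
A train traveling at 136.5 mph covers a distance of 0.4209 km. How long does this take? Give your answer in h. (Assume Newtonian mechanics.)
t = d/v (with unit conversion) = 0.001916 h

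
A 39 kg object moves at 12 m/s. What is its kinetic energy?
KE = ½mv² = ½×39×12² = 2808.0 J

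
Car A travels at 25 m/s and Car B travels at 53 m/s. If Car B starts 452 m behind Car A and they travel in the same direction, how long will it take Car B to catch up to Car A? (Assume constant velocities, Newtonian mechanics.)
Relative speed: v_rel = 53 - 25 = 28 m/s
Time to catch: t = d₀/v_rel = 452/28 = 16.14 s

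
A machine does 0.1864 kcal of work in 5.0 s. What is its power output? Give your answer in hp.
P = W/t = 779.9 J / 5 s = 156 W = 0.2092 hp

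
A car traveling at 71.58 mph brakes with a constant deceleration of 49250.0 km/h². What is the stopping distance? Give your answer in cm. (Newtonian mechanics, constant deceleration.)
d = v₀² / (2a) (with unit conversion) = 13470.0 cm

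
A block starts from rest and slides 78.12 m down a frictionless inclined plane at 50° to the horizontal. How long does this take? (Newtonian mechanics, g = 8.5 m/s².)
a = g sin(θ) = 8.5 × sin(50°) = 6.51 m/s²
t = √(2d/a) = √(2 × 78.12 / 6.51) = 4.9 s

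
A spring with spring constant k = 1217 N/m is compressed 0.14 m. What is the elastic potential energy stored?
PE = ½kx² = ½×1217×0.14² = 11.93 J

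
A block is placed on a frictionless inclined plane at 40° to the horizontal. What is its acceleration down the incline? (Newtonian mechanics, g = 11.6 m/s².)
a = g sin(θ) = 11.6 × sin(40°) = 11.6 × 0.6428 = 7.46 m/s²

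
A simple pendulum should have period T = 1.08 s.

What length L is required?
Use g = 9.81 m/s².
T = 2π√(L/g) → L = g(T/2π)² = 9.81×(1.08/2π)² = 0.2898 m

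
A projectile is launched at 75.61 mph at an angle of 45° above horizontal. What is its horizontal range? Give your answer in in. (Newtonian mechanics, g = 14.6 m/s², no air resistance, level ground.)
R = v₀² sin(2θ) / g (with unit conversion) = 3081.0 in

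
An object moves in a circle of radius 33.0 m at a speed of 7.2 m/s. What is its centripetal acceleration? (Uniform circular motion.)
a_c = v²/r = 7.2²/33.0 = 51.84/33.0 = 1.57 m/s²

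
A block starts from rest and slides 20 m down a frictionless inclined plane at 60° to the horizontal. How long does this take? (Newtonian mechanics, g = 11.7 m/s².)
a = g sin(θ) = 11.7 × sin(60°) = 10.13 m/s²
t = √(2d/a) = √(2 × 20 / 10.13) = 1.99 s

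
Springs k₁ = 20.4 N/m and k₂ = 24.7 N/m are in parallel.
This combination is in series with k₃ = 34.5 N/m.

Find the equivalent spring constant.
k₁₂ = k₁ + k₂ = 45.1 N/m (parallel)
1/k_eq = 1/k₁₂ + 1/k₃ → k_eq = 19.55 N/m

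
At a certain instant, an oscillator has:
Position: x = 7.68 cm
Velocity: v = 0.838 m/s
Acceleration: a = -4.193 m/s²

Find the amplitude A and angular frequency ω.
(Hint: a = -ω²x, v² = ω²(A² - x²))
a = −ω²x → ω = √(|a|/x) = √(4.193/0.0768) = 7.389 rad/s
v² = ω²(A² − x²) → A = √(x² + v²/ω²) = √(0.0768² + 0.838²/7.389²) = 0.137 m = 13.7 cm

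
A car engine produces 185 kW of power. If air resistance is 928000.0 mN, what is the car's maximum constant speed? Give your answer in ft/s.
P = Fv → v = P/F = 185000 W / 928 N = 199.4 m/s = 654.0 ft/s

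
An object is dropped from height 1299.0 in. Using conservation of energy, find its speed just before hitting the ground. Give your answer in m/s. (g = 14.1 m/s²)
mgh = ½mv² → v = √(2gh) = √(2×14.1×32.99) = 30.5 m/s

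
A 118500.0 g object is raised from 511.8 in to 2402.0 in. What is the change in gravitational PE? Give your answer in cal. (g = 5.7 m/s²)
ΔPE = mg(h₂ − h₁) = 118.5 kg × 5.7 m/s² × (61.01 − 13) m = 3.243e+04 J = 7751.0 cal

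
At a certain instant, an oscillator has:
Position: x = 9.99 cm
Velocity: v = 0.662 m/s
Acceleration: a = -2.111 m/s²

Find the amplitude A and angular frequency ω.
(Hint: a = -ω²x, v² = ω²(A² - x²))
a = −ω²x → ω = √(|a|/x) = √(2.111/0.0999) = 4.597 rad/s
v² = ω²(A² − x²) → A = √(x² + v²/ω²) = √(0.0999² + 0.662²/4.597²) = 0.1753 m = 17.53 cm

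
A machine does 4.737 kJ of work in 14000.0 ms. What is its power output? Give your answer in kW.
P = W/t = 4737 J / 14 s = 338.4 W = 0.3384 kW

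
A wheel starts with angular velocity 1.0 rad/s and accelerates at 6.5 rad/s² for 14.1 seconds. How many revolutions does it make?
θ = ω₀t + ½αt² = 1.0×14.1 + ½×6.5×14.1² = 660.23 rad
Revolutions = θ/(2π) = 660.23/(2π) = 105.08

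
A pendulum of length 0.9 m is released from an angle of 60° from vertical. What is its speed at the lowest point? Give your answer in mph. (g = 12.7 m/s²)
h = L(1 − cosθ) = 0.9×(1 − cos60°) = 0.45 m
v = √(2gh) = √(2×12.7×0.45) = 3.381 m/s = 7.563 mph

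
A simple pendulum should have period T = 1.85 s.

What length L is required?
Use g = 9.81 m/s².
T = 2π√(L/g) → L = g(T/2π)² = 9.81×(1.85/2π)² = 0.8505 m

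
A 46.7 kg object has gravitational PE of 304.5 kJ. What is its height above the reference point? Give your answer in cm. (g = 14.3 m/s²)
PE = mgh → h = PE/(mg) = 3.045e+05 J / (46.7 kg × 14.3 m/s²) = 456 m = 45600.0 cm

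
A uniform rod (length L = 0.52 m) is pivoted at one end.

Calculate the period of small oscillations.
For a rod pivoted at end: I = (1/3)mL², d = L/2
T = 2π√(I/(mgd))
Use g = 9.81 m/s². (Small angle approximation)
I/m = (1/3)L² = 0.09013 m²; d = L/2 = 0.26 m
T = 2π√(I/(mgd)) = 2π√(0.09013/(9.81×0.26)) = 1.181 s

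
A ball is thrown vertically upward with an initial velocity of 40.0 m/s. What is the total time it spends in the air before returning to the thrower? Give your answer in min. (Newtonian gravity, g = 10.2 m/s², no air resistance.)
t_total = 2v₀/g (with unit conversion) = 0.1307 min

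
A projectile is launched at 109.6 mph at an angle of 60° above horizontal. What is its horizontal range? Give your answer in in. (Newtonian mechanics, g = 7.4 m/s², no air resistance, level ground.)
R = v₀² sin(2θ) / g (with unit conversion) = 11060.0 in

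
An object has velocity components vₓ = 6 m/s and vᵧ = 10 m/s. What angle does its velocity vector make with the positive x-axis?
θ = arctan(vᵧ/vₓ) = arctan(10/6) = 59.04°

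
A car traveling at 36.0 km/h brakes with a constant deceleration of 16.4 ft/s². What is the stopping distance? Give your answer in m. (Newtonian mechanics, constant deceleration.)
d = v₀² / (2a) (with unit conversion) = 10.0 m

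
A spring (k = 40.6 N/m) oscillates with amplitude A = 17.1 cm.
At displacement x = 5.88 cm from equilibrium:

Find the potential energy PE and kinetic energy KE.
E_total = ½kA² = ½×40.6×(0.171)² = 0.5936 J
PE = ½kx² = ½×40.6×(0.0588)² = 0.07019 J
KE = E_total − PE = 0.5234 J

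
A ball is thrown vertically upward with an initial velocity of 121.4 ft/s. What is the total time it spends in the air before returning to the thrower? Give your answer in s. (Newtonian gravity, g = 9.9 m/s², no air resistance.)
t_total = 2v₀/g (with unit conversion) = 7.475 s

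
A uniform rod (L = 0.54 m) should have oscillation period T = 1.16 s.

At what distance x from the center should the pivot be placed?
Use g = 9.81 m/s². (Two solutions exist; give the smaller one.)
T = 2π√((L²/12 + x²)/(gx)). Let c = T²g/(4π²) = 0.3344.
x² − cx + L²/12 = 0 → x = (c − √(c² − L²/3))/2 = 0.1068 m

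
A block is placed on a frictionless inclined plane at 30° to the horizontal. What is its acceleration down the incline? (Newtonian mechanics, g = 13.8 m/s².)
a = g sin(θ) = 13.8 × sin(30°) = 13.8 × 0.5 = 6.9 m/s²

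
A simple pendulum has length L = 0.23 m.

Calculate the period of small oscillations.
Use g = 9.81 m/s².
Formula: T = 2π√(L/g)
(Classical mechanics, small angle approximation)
T = 2π√(L/g) = 2π√(0.23/9.81) = 0.9621 s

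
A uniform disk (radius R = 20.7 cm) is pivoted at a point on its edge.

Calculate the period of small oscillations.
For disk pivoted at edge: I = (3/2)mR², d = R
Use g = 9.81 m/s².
I/m = (3/2)R² = 0.06427 m²; d = R = 0.207 m
T = 2π√((3/2)R²/(gR)) = 2π√(3R/(2g)) = 1.118 s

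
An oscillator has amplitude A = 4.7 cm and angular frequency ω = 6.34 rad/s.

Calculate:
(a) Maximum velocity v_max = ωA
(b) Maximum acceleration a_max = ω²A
v_max = ωA = 6.34×0.047 = 0.298 m/s
a_max = ω²A = 6.34²×0.047 = 1.889 m/s²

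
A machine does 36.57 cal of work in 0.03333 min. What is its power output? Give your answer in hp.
P = W/t = 153 J / 2 s = 76.51 W = 0.1026 hp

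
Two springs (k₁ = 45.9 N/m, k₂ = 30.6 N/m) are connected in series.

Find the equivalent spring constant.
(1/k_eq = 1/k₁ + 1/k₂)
1/k_eq = 1/45.9 + 1/30.6 = 0.054466; k_eq = 18.36 N/m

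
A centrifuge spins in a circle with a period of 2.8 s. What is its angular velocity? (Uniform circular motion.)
ω = 2π/T = 2π/2.8 = 2.244 rad/s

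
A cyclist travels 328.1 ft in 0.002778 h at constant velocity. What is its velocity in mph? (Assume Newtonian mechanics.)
v = d/t (with unit conversion) = 22.37 mph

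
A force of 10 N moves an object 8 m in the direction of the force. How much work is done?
W = Fd = 10×8 = 80.0 J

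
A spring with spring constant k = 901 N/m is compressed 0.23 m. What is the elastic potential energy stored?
PE = ½kx² = ½×901×0.23² = 23.83 J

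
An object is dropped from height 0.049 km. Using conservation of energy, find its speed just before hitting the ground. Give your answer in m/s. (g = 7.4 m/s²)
mgh = ½mv² → v = √(2gh) = √(2×7.4×49) = 26.93 m/s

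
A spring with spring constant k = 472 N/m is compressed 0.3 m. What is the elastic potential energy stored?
PE = ½kx² = ½×472×0.3² = 21.24 J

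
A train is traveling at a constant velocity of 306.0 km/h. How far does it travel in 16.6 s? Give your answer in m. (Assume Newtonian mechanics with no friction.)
d = vt (with unit conversion) = 1411.0 m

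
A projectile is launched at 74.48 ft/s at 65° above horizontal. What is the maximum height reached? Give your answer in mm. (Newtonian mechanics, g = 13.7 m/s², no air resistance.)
H = v₀²sin²(θ)/(2g) (with unit conversion) = 15450.0 mm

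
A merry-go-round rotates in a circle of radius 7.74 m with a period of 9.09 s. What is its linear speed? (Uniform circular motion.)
v = 2πr/T = 2π×7.74/9.09 = 5.35 m/s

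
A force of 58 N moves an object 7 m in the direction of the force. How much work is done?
W = Fd = 58×7 = 406.0 J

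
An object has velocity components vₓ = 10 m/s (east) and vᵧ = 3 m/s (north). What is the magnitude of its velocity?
|v| = √(vₓ² + vᵧ²) = √(10² + 3²) = √(109) = 10.44 m/s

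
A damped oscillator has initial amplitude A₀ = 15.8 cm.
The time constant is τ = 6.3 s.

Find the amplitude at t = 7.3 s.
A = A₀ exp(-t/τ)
A = A₀ exp(−t/τ) = 15.8×exp(−7.3/6.3) = 4.959 cm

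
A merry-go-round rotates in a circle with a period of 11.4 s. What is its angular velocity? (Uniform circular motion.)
ω = 2π/T = 2π/11.4 = 0.5512 rad/s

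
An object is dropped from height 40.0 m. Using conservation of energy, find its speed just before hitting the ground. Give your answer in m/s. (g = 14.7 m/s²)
mgh = ½mv² → v = √(2gh) = √(2×14.7×40) = 34.29 m/s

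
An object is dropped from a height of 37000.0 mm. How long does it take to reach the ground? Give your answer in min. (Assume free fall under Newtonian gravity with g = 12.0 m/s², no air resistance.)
t = √(2h/g) (with unit conversion) = 0.04139 min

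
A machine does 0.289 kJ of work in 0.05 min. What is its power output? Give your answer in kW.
P = W/t = 289 J / 3 s = 96.33 W = 0.09633 kW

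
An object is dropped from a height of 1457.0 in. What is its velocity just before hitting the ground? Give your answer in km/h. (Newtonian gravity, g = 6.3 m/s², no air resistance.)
v = √(2gh) (with unit conversion) = 77.74 km/h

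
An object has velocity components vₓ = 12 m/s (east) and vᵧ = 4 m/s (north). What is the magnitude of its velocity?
|v| = √(vₓ² + vᵧ²) = √(12² + 4²) = √(160) = 12.65 m/s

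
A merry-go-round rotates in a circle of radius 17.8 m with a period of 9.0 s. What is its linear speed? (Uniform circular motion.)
v = 2πr/T = 2π×17.8/9.0 = 12.43 m/s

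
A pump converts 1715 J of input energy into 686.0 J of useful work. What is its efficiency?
η = W_out/W_in = 686.0/1715 = 0.4 = 40.0%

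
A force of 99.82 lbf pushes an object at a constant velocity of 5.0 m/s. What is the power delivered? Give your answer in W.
P = Fv = 444 N × 5 m/s = 2220 W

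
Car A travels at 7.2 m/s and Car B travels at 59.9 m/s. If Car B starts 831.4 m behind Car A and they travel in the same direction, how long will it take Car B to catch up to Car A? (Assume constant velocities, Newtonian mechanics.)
Relative speed: v_rel = 59.9 - 7.2 = 52.7 m/s
Time to catch: t = d₀/v_rel = 831.4/52.7 = 15.78 s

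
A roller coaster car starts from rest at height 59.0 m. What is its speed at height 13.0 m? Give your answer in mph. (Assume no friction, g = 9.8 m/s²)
mgh₁ = ½mv₂² + mgh₂ → v₂ = √(2g(h₁−h₂)) = √(2×9.8×(59−13)) = 30.03 m/s = 67.17 mph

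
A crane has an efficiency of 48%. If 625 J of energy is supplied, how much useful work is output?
W_out = η × W_in = 0.48 × 625 = 300.0 J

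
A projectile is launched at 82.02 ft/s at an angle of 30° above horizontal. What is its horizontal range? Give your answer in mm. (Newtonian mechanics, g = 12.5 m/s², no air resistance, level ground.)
R = v₀² sin(2θ) / g (with unit conversion) = 43300.0 mm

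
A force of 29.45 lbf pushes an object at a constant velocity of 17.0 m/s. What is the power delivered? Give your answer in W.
P = Fv = 131 N × 17 m/s = 2227 W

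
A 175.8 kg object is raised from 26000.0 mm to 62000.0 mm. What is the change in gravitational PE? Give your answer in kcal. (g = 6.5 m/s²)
ΔPE = mg(h₂ − h₁) = 175.8 kg × 6.5 m/s² × (62 − 26) m = 4.114e+04 J = 9.832 kcal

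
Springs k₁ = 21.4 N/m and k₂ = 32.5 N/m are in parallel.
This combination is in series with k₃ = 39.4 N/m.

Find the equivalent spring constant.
k₁₂ = k₁ + k₂ = 53.9 N/m (parallel)
1/k_eq = 1/k₁₂ + 1/k₃ → k_eq = 22.76 N/m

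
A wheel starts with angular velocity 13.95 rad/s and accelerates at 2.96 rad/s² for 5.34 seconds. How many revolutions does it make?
θ = ω₀t + ½αt² = 13.95×5.34 + ½×2.96×5.34² = 116.7 rad
Revolutions = θ/(2π) = 116.7/(2π) = 18.57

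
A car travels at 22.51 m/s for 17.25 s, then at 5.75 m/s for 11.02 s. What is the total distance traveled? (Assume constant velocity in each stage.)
d₁ = v₁t₁ = 22.51 × 17.25 = 388.298 m
d₂ = v₂t₂ = 5.75 × 11.02 = 63.365 m
d_total = 388.298 + 63.365 = 451.66 m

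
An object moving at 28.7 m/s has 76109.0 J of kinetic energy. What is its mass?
KE = ½mv² → m = 2KE/v² = 2×76109.0/28.7² = 184.8 kg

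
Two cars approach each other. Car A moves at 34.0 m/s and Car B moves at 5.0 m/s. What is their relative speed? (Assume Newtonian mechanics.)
v_rel = v_A + v_B = 34.0 + 5.0 = 39.0 m/s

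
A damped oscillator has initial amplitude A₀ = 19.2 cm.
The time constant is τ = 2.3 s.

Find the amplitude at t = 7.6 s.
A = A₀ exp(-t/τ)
A = A₀ exp(−t/τ) = 19.2×exp(−7.6/2.3) = 0.7051 cm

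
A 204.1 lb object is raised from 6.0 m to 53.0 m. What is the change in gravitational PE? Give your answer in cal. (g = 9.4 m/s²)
ΔPE = mg(h₂ − h₁) = 92.58 kg × 9.4 m/s² × (53 − 6) m = 4.09e+04 J = 9776.0 cal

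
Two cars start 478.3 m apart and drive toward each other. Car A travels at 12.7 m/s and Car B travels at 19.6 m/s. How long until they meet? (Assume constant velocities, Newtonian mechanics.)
Combined speed: v_combined = 12.7 + 19.6 = 32.3 m/s
Time to meet: t = d/32.3 = 478.3/32.3 = 14.81 s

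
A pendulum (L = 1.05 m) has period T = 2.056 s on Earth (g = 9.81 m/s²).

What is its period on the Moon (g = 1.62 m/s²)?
T = 2π√(L/g), so T_moon/T_earth = √(g_earth/g_moon)
T_moon = 2π√(1.05/1.62) = 5.058 s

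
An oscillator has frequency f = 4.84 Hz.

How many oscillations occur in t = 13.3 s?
n = f×t = 4.84×13.3 = 64.37 oscillations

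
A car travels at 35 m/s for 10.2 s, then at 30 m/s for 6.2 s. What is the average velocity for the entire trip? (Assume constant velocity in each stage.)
d₁ = v₁t₁ = 35 × 10.2 = 357 m
d₂ = v₂t₂ = 30 × 6.2 = 186 m
d_total = 543.0 m, t_total = 16.4 s
v_avg = d_total/t_total = 543.0/16.4 = 33.11 m/s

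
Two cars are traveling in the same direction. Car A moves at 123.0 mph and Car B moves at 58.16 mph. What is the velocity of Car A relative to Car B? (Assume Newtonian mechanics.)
v_rel = v_A - v_B = 123.0 - 58.16 = 64.84 mph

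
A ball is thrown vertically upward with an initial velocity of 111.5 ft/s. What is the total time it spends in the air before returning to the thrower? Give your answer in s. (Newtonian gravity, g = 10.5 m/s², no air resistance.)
t_total = 2v₀/g (with unit conversion) = 6.473 s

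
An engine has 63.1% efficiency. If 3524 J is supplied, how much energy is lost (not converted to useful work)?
W_out = η × W_in = 0.631×3524 = 2223.6 J
W_lost = W_in − W_out = 3524 − 2223.6 = 1300.4 J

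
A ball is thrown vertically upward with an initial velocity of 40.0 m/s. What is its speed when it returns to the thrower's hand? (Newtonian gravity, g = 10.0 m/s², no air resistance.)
By conservation of energy, the ball returns at the same speed = 40.0 m/s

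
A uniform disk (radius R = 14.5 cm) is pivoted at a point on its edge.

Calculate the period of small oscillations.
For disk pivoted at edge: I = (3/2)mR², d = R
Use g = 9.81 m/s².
I/m = (3/2)R² = 0.03154 m²; d = R = 0.145 m
T = 2π√((3/2)R²/(gR)) = 2π√(3R/(2g)) = 0.9356 s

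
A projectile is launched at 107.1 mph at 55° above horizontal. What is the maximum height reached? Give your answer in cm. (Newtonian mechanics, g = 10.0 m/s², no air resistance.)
H = v₀²sin²(θ)/(2g) (with unit conversion) = 7691.0 cm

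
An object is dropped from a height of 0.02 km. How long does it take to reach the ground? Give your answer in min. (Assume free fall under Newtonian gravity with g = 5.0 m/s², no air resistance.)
t = √(2h/g) (with unit conversion) = 0.04714 min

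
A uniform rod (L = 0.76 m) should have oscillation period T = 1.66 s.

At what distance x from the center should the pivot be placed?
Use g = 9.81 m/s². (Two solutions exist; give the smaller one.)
T = 2π√((L²/12 + x²)/(gx)). Let c = T²g/(4π²) = 0.6847.
x² − cx + L²/12 = 0 → x = (c − √(c² − L²/3))/2 = 0.07953 m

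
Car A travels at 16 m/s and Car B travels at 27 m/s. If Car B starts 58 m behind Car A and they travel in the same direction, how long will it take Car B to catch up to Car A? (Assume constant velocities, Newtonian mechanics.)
Relative speed: v_rel = 27 - 16 = 11 m/s
Time to catch: t = d₀/v_rel = 58/11 = 5.27 s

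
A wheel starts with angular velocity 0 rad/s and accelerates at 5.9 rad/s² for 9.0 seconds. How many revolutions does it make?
θ = ω₀t + ½αt² = 0×9.0 + ½×5.9×9.0² = 238.95 rad
Revolutions = θ/(2π) = 238.95/(2π) = 38.03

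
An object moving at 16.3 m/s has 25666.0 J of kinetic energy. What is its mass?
KE = ½mv² → m = 2KE/v² = 2×25666.0/16.3² = 193.2 kg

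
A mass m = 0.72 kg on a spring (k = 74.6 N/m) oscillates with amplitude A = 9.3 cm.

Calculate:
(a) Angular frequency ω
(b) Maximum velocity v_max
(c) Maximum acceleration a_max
ω = √(k/m) = √(74.6/0.72) = 10.18 rad/s
v_max = ωA = 10.18×0.093 = 0.9466 m/s
a_max = ω²A = 10.18²×0.093 = 9.636 m/s²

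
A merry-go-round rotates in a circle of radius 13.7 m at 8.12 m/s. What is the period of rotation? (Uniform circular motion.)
T = 2πr/v = 2π×13.7/8.12 = 10.6 s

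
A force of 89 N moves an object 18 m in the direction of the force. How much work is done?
W = Fd = 89×18 = 1602.0 J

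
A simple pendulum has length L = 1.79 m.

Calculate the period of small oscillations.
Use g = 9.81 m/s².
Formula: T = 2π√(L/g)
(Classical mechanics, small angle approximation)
T = 2π√(L/g) = 2π√(1.79/9.81) = 2.684 s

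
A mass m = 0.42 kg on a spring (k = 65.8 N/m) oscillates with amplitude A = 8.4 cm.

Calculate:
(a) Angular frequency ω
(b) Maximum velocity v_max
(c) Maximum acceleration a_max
ω = √(k/m) = √(65.8/0.42) = 12.52 rad/s
v_max = ωA = 12.52×0.084 = 1.051 m/s
a_max = ω²A = 12.52²×0.084 = 13.16 m/s²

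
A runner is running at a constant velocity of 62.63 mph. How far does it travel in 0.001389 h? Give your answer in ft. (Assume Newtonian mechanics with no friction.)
d = vt (with unit conversion) = 459.3 ft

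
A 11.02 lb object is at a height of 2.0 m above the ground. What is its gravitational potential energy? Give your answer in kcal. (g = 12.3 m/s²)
PE = mgh = 4.999 kg × 12.3 m/s² × 2 m = 123 J = 0.02939 kcal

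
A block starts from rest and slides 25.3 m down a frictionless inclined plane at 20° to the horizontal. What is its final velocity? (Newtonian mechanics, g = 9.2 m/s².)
a = g sin(θ) = 9.2 × sin(20°) = 3.15 m/s²
v = √(2ad) = √(2 × 3.15 × 25.3) = 12.62 m/s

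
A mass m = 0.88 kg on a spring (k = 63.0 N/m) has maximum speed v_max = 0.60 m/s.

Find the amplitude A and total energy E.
½mv²_max = ½kA² → A = v_max√(m/k) = 0.6×√(0.88/63.0) = 0.07091 m = 7.091 cm
E = ½mv²_max = ½×0.88×0.6² = 0.1584 J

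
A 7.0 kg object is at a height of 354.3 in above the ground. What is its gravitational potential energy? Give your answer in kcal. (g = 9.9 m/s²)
PE = mgh = 7 kg × 9.9 m/s² × 8.999 m = 623.6 J = 0.1491 kcal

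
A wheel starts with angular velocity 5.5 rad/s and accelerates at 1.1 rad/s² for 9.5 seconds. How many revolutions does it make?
θ = ω₀t + ½αt² = 5.5×9.5 + ½×1.1×9.5² = 101.89 rad
Revolutions = θ/(2π) = 101.89/(2π) = 16.22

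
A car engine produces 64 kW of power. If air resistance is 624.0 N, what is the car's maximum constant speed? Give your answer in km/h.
P = Fv → v = P/F = 64000 W / 624 N = 102.6 m/s = 369.2 km/h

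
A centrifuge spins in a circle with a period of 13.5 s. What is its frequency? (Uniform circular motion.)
f = 1/T = 1/13.5 = 0.0741 Hz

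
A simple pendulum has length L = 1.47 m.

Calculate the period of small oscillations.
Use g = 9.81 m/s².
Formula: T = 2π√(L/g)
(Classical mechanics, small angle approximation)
T = 2π√(L/g) = 2π√(1.47/9.81) = 2.432 s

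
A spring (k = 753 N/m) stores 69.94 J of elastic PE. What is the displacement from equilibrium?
PE = ½kx² → x = √(2PE/k) = √(2×69.94/753) = 0.431 m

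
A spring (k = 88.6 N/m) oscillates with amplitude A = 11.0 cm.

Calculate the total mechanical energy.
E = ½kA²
E = ½kA² = ½×88.6×(0.11)² = 0.536 J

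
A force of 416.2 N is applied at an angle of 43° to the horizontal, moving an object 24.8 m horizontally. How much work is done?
W = Fd cosθ = 416.2×24.8×cos(43°) = 7548.9 J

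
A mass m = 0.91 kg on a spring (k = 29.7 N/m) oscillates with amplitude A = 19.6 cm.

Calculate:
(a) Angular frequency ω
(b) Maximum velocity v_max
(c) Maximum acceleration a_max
ω = √(k/m) = √(29.7/0.91) = 5.713 rad/s
v_max = ωA = 5.713×0.196 = 1.12 m/s
a_max = ω²A = 5.713²×0.196 = 6.397 m/s²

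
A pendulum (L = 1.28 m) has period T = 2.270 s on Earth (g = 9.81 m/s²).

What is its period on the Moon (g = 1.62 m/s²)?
T = 2π√(L/g), so T_moon/T_earth = √(g_earth/g_moon)
T_moon = 2π√(1.28/1.62) = 5.585 s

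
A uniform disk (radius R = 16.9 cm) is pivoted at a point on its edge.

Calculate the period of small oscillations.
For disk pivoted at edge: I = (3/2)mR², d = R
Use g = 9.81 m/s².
I/m = (3/2)R² = 0.04284 m²; d = R = 0.169 m
T = 2π√((3/2)R²/(gR)) = 2π√(3R/(2g)) = 1.01 s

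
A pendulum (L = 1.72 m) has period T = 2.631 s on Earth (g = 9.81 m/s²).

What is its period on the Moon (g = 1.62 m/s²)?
T = 2π√(L/g), so T_moon/T_earth = √(g_earth/g_moon)
T_moon = 2π√(1.72/1.62) = 6.474 s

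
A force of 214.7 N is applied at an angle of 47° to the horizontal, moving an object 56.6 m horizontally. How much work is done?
W = Fd cosθ = 214.7×56.6×cos(47°) = 8287.7 J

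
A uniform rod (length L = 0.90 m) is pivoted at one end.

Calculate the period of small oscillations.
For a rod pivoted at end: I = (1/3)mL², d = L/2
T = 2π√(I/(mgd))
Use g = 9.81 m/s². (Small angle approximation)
I/m = (1/3)L² = 0.27 m²; d = L/2 = 0.45 m
T = 2π√(I/(mgd)) = 2π√(0.27/(9.81×0.45)) = 1.554 s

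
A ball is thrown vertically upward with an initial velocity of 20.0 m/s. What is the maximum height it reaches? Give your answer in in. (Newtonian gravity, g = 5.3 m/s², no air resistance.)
h_max = v₀²/(2g) (with unit conversion) = 1486.0 in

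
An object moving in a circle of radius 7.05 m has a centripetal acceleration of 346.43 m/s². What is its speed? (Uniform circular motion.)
v = √(a_c × r) = √(346.43 × 7.05) = 49.42 m/s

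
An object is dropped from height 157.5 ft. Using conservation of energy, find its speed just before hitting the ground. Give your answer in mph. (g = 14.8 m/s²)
mgh = ½mv² → v = √(2gh) = √(2×14.8×48.01) = 37.7 m/s = 84.32 mph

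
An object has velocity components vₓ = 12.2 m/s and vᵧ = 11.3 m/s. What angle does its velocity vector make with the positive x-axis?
θ = arctan(vᵧ/vₓ) = arctan(11.3/12.2) = 42.81°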